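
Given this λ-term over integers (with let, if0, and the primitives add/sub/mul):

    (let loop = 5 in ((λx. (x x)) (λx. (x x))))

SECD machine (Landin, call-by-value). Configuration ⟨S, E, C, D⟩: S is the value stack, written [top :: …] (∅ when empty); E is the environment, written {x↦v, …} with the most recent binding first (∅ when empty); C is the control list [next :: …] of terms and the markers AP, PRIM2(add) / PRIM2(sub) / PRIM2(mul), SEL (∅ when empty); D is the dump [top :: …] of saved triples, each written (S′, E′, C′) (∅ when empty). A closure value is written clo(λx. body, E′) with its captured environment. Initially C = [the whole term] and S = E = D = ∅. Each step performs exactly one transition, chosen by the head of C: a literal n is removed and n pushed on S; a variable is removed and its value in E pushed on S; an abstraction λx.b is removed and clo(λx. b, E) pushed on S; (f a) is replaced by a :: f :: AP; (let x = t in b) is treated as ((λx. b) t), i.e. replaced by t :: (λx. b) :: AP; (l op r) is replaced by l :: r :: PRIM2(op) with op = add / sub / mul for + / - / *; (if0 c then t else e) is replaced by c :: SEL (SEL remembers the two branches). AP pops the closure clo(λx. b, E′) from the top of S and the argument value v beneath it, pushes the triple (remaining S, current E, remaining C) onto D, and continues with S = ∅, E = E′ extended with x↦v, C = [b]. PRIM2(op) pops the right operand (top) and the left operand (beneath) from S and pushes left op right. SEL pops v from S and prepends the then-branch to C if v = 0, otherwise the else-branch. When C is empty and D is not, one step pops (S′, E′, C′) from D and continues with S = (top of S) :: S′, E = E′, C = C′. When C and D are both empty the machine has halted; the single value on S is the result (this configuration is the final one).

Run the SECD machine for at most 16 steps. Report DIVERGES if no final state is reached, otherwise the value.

Answer: DIVERGES (no final state within 16 steps)

Derivation:
[0] [S=∅ | E=∅ | C=[(let loop = 5 in ((λx. (x x)) (λx. (x x))))] | D=∅]
[1] [S=∅ | E=∅ | C=[5 :: (λloop. ((λx. (x x)) (λx. (x x)))) :: AP] | D=∅]
[2] [S=[5] | E=∅ | C=[(λloop. ((λx. (x x)) (λx. (x x)))) :: AP] | D=∅]
[3] [S=[clo(λloop. ((λx. (x x)) (λx. (x x))), ∅) :: 5] | E=∅ | C=[AP] | D=∅]
[4] [S=∅ | E={loop↦5} | C=[((λx. (x x)) (λx. (x x)))] | D=[(∅, ∅, ∅)]]
[5] [S=∅ | E={loop↦5} | C=[(λx. (x x)) :: (λx. (x x)) :: AP] | D=[(∅, ∅, ∅)]]
[6] [S=[clo(λx. (x x), {loop↦5})] | E={loop↦5} | C=[(λx. (x x)) :: AP] | D=[(∅, ∅, ∅)]]
[7] [S=[clo(λx. (x x), {loop↦5}) :: clo(λx. (x x), {loop↦5})] | E={loop↦5} | C=[AP] | D=[(∅, ∅, ∅)]]
[8] [S=∅ | E={x↦clo(λx. (x x), {loop↦5}), loop↦5} | C=[(x x)] | D=[(∅, {loop↦5}, ∅) :: (∅, ∅, ∅)]]
[9] [S=∅ | E={x↦clo(λx. (x x), {loop↦5}), loop↦5} | C=[x :: x :: AP] | D=[(∅, {loop↦5}, ∅) :: (∅, ∅, ∅)]]
[10] [S=[clo(λx. (x x), {loop↦5})] | E={x↦clo(λx. (x x), {loop↦5}), loop↦5} | C=[x :: AP] | D=[(∅, {loop↦5}, ∅) :: (∅, ∅, ∅)]]
[11] [S=[clo(λx. (x x), {loop↦5}) :: clo(λx. (x x), {loop↦5})] | E={x↦clo(λx. (x x), {loop↦5}), loop↦5} | C=[AP] | D=[(∅, {loop↦5}, ∅) :: (∅, ∅, ∅)]]
[12] [S=∅ | E={x↦clo(λx. (x x), {loop↦5}), loop↦5} | C=[(x x)] | D=[(∅, {x↦clo(λx. (x x), {loop↦5}), loop↦5}, ∅) :: (∅, {loop↦5}, ∅) :: (∅, ∅, ∅)]]
[13] [S=∅ | E={x↦clo(λx. (x x), {loop↦5}), loop↦5} | C=[x :: x :: AP] | D=[(∅, {x↦clo(λx. (x x), {loop↦5}), loop↦5}, ∅) :: (∅, {loop↦5}, ∅) :: (∅, ∅, ∅)]]
[14] [S=[clo(λx. (x x), {loop↦5})] | E={x↦clo(λx. (x x), {loop↦5}), loop↦5} | C=[x :: AP] | D=[(∅, {x↦clo(λx. (x x), {loop↦5}), loop↦5}, ∅) :: (∅, {loop↦5}, ∅) :: (∅, ∅, ∅)]]
[15] [S=[clo(λx. (x x), {loop↦5}) :: clo(λx. (x x), {loop↦5})] | E={x↦clo(λx. (x x), {loop↦5}), loop↦5} | C=[AP] | D=[(∅, {x↦clo(λx. (x x), {loop↦5}), loop↦5}, ∅) :: (∅, {loop↦5}, ∅) :: (∅, ∅, ∅)]]
[16] [S=∅ | E={x↦clo(λx. (x x), {loop↦5}), loop↦5} | C=[(x x)] | D=[(∅, {x↦clo(λx. (x x), {loop↦5}), loop↦5}, ∅) :: (∅, {x↦clo(λx. (x x), {loop↦5}), loop↦5}, ∅) :: (∅, {loop↦5}, ∅) :: (∅, ∅, ∅)]]
→ 16 transitions taken and the configuration is still not final: no result within 16 steps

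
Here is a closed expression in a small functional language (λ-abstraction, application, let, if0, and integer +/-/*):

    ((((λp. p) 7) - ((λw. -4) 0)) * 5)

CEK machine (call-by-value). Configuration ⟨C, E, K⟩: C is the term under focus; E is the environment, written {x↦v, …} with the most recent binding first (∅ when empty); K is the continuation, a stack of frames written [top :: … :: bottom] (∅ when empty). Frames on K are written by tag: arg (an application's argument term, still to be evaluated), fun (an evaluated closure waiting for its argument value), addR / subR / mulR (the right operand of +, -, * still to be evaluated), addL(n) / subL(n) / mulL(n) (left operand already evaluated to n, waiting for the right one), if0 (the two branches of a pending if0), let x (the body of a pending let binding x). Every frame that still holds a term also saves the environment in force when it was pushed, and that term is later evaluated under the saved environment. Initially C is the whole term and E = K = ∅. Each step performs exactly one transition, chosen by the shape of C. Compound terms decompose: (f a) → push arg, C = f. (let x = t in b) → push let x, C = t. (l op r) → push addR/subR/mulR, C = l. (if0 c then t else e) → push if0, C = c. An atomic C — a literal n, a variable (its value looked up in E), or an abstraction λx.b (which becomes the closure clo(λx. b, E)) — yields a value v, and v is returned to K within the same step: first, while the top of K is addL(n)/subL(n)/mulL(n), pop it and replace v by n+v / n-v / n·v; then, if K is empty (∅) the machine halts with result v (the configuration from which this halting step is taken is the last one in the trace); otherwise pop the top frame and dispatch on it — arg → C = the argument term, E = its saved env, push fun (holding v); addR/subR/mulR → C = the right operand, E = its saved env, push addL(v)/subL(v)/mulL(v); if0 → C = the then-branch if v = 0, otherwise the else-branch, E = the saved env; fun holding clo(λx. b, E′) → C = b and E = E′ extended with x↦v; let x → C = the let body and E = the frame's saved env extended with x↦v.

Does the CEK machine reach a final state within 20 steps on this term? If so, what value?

t=0: <C=((((λp. p) 7) - ((λw. -4) 0)) * 5), E=∅, K=∅>
t=1: <C=(((λp. p) 7) - ((λw. -4) 0)), E=∅, K=[mulR]>
t=2: <C=((λp. p) 7), E=∅, K=[subR :: mulR]>
t=3: <C=(λp. p), E=∅, K=[arg :: subR :: mulR]>
t=4: <C=7, E=∅, K=[fun :: subR :: mulR]>
t=5: <C=p, E={p↦7}, K=[subR :: mulR]>
t=6: <C=((λw. -4) 0), E=∅, K=[subL(7) :: mulR]>
t=7: <C=(λw. -4), E=∅, K=[arg :: subL(7) :: mulR]>
t=8: <C=0, E=∅, K=[fun :: subL(7) :: mulR]>
t=9: <C=-4, E={w↦0}, K=[subL(7) :: mulR]>
t=10: <C=5, E=∅, K=[mulL(11)]>
→ final value 55

Answer: 55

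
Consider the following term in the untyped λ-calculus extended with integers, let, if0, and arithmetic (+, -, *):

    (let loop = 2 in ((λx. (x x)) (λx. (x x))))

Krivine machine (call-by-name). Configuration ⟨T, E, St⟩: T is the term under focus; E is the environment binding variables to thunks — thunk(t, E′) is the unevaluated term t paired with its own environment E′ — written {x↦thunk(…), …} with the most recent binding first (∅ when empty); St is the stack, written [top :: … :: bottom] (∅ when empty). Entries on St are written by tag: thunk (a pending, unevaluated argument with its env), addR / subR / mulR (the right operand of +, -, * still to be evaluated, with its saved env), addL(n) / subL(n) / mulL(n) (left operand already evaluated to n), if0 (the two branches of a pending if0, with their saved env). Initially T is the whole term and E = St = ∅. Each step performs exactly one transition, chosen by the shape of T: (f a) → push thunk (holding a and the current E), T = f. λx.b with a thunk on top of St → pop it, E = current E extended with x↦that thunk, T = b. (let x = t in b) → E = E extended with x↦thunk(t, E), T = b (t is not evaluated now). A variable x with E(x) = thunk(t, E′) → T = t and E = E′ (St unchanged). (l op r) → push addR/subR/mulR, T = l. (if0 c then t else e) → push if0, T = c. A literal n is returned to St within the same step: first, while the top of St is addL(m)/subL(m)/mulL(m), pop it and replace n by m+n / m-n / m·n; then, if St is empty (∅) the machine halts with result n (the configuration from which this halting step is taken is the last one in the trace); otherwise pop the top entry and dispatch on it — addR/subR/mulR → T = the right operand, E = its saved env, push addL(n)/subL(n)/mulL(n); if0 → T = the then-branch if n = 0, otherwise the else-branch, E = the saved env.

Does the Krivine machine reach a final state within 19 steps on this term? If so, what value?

t=0: ⟨T=(let loop = 2 in ((λx. (x x)) (λx. (x x)))); E=∅; St=∅⟩
t=1: ⟨T=((λx. (x x)) (λx. (x x))); E={loop↦thunk(2, ∅)}; St=∅⟩
t=2: ⟨T=(λx. (x x)); E={loop↦thunk(2, ∅)}; St=[thunk]⟩
t=3: ⟨T=(x x); E={x↦thunk((λx. (x x)), {loop↦thunk(2, ∅)}), loop↦thunk(2, ∅)}; St=∅⟩
t=4: ⟨T=x; E={x↦thunk((λx. (x x)), {loop↦thunk(2, ∅)}), loop↦thunk(2, ∅)}; St=[thunk]⟩
t=5: ⟨T=(λx. (x x)); E={loop↦thunk(2, ∅)}; St=[thunk]⟩
t=6: ⟨T=(x x); E={x↦thunk(x, {x↦thunk((λx. (x x)), {loop↦thunk(2, ∅)}), loop↦thunk(2, ∅)}), loop↦thunk(2, ∅)}; St=∅⟩
t=7: ⟨T=x; E={x↦thunk(x, {x↦thunk((λx. (x x)), {loop↦thunk(2, ∅)}), loop↦thunk(2, ∅)}), loop↦thunk(2, ∅)}; St=[thunk]⟩
t=8: ⟨T=x; E={x↦thunk((λx. (x x)), {loop↦thunk(2, ∅)}), loop↦thunk(2, ∅)}; St=[thunk]⟩
t=9: ⟨T=(λx. (x x)); E={loop↦thunk(2, ∅)}; St=[thunk]⟩
t=10: ⟨T=(x x); E={x↦thunk(x, {x↦thunk(x, {x↦thunk((λx. (x x)), {loop↦thunk(2, ∅)}), loop↦thunk(2, ∅)}), loop↦thunk(2, ∅)}), loop↦thunk(2, ∅)}; St=∅⟩
t=11: ⟨T=x; E={x↦thunk(x, {x↦thunk(x, {x↦thunk((λx. (x x)), {loop↦thunk(2, ∅)}), loop↦thunk(2, ∅)}), loop↦thunk(2, ∅)}), loop↦thunk(2, ∅)}; St=[thunk]⟩
t=12: ⟨T=x; E={x↦thunk(x, {x↦thunk((λx. (x x)), {loop↦thunk(2, ∅)}), loop↦thunk(2, ∅)}), loop↦thunk(2, ∅)}; St=[thunk]⟩
t=13: ⟨T=x; E={x↦thunk((λx. (x x)), {loop↦thunk(2, ∅)}), loop↦thunk(2, ∅)}; St=[thunk]⟩
t=14: ⟨T=(λx. (x x)); E={loop↦thunk(2, ∅)}; St=[thunk]⟩
t=15: ⟨T=(x x); E={x↦thunk(x, {x↦thunk(x, {x↦thunk(x, {x↦thunk((λx. (x x)), {loop↦thunk(2, ∅)}), loop↦thunk(2, ∅)}), loop↦thunk(2, ∅)}), loop↦thunk(2, ∅)}), loop↦thunk(2, ∅)}; St=∅⟩
t=16: ⟨T=x; E={x↦thunk(x, {x↦thunk(x, {x↦thunk(x, {x↦thunk((λx. (x x)), {loop↦thunk(2, ∅)}), loop↦thunk(2, ∅)}), loop↦thunk(2, ∅)}), loop↦thunk(2, ∅)}), loop↦thunk(2, ∅)}; St=[thunk]⟩
t=17: ⟨T=x; E={x↦thunk(x, {x↦thunk(x, {x↦thunk((λx. (x x)), {loop↦thunk(2, ∅)}), loop↦thunk(2, ∅)}), loop↦thunk(2, ∅)}), loop↦thunk(2, ∅)}; St=[thunk]⟩
t=18: ⟨T=x; E={x↦thunk(x, {x↦thunk((λx. (x x)), {loop↦thunk(2, ∅)}), loop↦thunk(2, ∅)}), loop↦thunk(2, ∅)}; St=[thunk]⟩
t=19: ⟨T=x; E={x↦thunk((λx. (x x)), {loop↦thunk(2, ∅)}), loop↦thunk(2, ∅)}; St=[thunk]⟩
→ 19 transitions taken and the configuration is still not final: no result within 19 steps

Answer: DIVERGES (no final state within 19 steps)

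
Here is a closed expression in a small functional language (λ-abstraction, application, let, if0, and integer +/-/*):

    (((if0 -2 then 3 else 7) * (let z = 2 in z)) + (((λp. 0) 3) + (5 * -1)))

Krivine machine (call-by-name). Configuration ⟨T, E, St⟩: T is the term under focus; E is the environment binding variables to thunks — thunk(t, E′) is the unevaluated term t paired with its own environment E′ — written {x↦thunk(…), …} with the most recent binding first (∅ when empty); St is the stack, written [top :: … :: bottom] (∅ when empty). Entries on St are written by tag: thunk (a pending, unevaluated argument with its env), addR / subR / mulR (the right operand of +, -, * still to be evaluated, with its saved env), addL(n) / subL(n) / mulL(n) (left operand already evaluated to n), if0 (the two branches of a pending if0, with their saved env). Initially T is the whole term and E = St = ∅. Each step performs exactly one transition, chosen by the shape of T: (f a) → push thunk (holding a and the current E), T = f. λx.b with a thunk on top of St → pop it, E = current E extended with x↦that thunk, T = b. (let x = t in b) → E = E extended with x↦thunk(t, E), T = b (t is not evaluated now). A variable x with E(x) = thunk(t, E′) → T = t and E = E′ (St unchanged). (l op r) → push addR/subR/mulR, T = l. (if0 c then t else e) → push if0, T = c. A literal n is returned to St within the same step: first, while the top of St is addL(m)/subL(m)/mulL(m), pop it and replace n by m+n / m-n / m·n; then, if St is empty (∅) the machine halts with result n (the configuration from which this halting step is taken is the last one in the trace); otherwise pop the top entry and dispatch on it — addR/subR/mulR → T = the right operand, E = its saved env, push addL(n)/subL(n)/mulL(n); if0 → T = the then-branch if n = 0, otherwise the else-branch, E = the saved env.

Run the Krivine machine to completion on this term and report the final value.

step 0: ⟨T=(((if0 -2 then 3 else 7) * (let z = 2 in z)) + (((λp. 0) 3) + (5 * -1))); E=∅; St=∅⟩
step 1: ⟨T=((if0 -2 then 3 else 7) * (let z = 2 in z)); E=∅; St=[addR]⟩
step 2: ⟨T=(if0 -2 then 3 else 7); E=∅; St=[mulR :: addR]⟩
step 3: ⟨T=-2; E=∅; St=[if0 :: mulR :: addR]⟩
step 4: ⟨T=7; E=∅; St=[mulR :: addR]⟩
step 5: ⟨T=(let z = 2 in z); E=∅; St=[mulL(7) :: addR]⟩
step 6: ⟨T=z; E={z↦thunk(2, ∅)}; St=[mulL(7) :: addR]⟩
step 7: ⟨T=2; E=∅; St=[mulL(7) :: addR]⟩
step 8: ⟨T=(((λp. 0) 3) + (5 * -1)); E=∅; St=[addL(14)]⟩
step 9: ⟨T=((λp. 0) 3); E=∅; St=[addR :: addL(14)]⟩
step 10: ⟨T=(λp. 0); E=∅; St=[thunk :: addR :: addL(14)]⟩
step 11: ⟨T=0; E={p↦thunk(3, ∅)}; St=[addR :: addL(14)]⟩
step 12: ⟨T=(5 * -1); E=∅; St=[addL(0) :: addL(14)]⟩
step 13: ⟨T=5; E=∅; St=[mulR :: addL(0) :: addL(14)]⟩
step 14: ⟨T=-1; E=∅; St=[mulL(5) :: addL(0) :: addL(14)]⟩
→ final value 9

Answer: 9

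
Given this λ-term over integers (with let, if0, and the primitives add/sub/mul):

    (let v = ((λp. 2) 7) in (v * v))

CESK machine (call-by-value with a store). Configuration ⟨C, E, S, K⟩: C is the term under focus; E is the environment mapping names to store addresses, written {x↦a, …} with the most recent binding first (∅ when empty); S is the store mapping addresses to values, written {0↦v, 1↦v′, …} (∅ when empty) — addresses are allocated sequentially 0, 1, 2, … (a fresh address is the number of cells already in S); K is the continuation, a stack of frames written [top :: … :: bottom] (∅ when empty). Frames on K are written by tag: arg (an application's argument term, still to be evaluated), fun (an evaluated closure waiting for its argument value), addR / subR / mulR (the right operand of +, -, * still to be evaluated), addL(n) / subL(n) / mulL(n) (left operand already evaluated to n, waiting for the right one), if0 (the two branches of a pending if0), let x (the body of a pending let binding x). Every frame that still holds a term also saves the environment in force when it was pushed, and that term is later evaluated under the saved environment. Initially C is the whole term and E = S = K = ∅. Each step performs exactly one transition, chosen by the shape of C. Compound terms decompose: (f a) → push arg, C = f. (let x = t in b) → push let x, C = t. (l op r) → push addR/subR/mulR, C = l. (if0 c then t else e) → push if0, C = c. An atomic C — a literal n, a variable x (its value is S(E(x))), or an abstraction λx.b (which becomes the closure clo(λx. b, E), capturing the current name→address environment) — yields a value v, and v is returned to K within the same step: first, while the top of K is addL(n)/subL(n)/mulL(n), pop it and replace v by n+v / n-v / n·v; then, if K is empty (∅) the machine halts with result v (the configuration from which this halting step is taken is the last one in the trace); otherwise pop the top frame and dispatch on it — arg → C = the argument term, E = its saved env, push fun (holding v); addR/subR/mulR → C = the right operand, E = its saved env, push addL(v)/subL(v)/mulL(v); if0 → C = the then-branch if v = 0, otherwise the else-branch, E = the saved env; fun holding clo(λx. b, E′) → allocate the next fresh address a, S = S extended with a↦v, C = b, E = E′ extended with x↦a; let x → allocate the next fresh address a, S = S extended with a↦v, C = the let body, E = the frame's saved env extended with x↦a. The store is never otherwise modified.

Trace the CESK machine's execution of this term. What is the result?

0. ⟨C=(let v = ((λp. 2) 7) in (v * v)); E=∅; S=∅; K=∅⟩
1. ⟨C=((λp. 2) 7); E=∅; S=∅; K=[let v]⟩
2. ⟨C=(λp. 2); E=∅; S=∅; K=[arg :: let v]⟩
3. ⟨C=7; E=∅; S=∅; K=[fun :: let v]⟩
4. ⟨C=2; E={p↦0}; S={0↦7}; K=[let v]⟩
5. ⟨C=(v * v); E={v↦1}; S={0↦7, 1↦2}; K=∅⟩
6. ⟨C=v; E={v↦1}; S={0↦7, 1↦2}; K=[mulR]⟩
7. ⟨C=v; E={v↦1}; S={0↦7, 1↦2}; K=[mulL(2)]⟩
→ final value 4

Answer: 4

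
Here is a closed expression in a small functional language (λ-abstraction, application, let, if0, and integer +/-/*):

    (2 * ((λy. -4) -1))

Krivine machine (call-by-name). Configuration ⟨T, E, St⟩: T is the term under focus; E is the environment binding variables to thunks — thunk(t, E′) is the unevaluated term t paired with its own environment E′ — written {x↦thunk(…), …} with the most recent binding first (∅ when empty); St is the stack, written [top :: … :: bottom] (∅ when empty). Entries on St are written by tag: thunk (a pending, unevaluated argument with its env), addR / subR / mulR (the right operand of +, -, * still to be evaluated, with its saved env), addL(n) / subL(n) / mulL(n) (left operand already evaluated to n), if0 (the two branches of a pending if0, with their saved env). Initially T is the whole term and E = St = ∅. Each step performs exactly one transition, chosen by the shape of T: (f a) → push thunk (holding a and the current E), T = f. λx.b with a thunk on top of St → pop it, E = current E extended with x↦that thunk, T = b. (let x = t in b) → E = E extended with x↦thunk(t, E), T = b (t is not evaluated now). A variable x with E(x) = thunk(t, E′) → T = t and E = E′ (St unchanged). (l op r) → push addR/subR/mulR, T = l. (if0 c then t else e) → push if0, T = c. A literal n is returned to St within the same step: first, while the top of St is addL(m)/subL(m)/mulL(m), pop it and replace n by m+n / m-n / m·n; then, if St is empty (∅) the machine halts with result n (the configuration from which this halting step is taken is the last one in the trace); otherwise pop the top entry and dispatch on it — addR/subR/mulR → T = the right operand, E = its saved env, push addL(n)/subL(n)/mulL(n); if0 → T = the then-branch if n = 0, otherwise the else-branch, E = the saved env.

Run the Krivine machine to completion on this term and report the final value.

step 0: ⟨T=(2 * ((λy. -4) -1)); E=∅; St=∅⟩
step 1: ⟨T=2; E=∅; St=[mulR]⟩
step 2: ⟨T=((λy. -4) -1); E=∅; St=[mulL(2)]⟩
step 3: ⟨T=(λy. -4); E=∅; St=[thunk :: mulL(2)]⟩
step 4: ⟨T=-4; E={y↦thunk(-1, ∅)}; St=[mulL(2)]⟩
→ final value -8

Answer: -8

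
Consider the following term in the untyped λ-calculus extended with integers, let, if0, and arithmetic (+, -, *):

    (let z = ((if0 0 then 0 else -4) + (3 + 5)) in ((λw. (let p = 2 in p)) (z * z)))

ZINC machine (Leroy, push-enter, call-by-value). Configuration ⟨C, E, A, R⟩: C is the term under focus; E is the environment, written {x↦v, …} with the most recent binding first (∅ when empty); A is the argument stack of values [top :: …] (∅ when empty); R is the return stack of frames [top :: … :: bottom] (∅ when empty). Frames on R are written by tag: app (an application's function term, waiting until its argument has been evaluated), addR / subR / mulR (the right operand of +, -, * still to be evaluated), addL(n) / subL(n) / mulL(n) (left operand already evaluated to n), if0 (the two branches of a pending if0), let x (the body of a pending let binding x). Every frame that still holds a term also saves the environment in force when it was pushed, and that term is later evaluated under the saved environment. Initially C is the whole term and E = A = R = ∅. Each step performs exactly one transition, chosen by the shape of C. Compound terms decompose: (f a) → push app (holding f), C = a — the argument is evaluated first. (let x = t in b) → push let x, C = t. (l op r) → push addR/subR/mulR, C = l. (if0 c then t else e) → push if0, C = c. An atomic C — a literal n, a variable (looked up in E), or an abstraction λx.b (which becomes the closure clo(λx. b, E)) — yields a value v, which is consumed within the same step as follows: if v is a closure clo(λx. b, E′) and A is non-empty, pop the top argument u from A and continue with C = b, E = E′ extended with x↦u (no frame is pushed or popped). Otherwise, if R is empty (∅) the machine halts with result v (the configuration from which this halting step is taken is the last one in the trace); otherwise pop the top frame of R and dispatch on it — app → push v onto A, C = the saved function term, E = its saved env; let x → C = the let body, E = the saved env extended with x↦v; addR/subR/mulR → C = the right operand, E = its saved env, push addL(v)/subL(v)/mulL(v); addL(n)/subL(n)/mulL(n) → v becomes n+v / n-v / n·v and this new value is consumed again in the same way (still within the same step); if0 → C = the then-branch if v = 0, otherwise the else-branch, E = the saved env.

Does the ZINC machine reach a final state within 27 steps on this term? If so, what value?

t=0: ⟨C=(let z = ((if0 0 then 0 else -4) + (3 + 5)) in ((λw. (let p = 2 in p)) (z * z))); E=∅; A=∅; R=∅⟩
t=1: ⟨C=((if0 0 then 0 else -4) + (3 + 5)); E=∅; A=∅; R=[let z]⟩
t=2: ⟨C=(if0 0 then 0 else -4); E=∅; A=∅; R=[addR :: let z]⟩
t=3: ⟨C=0; E=∅; A=∅; R=[if0 :: addR :: let z]⟩
t=4: ⟨C=0; E=∅; A=∅; R=[addR :: let z]⟩
t=5: ⟨C=(3 + 5); E=∅; A=∅; R=[addL(0) :: let z]⟩
t=6: ⟨C=3; E=∅; A=∅; R=[addR :: addL(0) :: let z]⟩
t=7: ⟨C=5; E=∅; A=∅; R=[addL(3) :: addL(0) :: let z]⟩
t=8: ⟨C=((λw. (let p = 2 in p)) (z * z)); E={z↦8}; A=∅; R=∅⟩
t=9: ⟨C=(z * z); E={z↦8}; A=∅; R=[app]⟩
t=10: ⟨C=z; E={z↦8}; A=∅; R=[mulR :: app]⟩
t=11: ⟨C=z; E={z↦8}; A=∅; R=[mulL(8) :: app]⟩
t=12: ⟨C=(λw. (let p = 2 in p)); E={z↦8}; A=[64]; R=∅⟩
t=13: ⟨C=(let p = 2 in p); E={w↦64, z↦8}; A=∅; R=∅⟩
t=14: ⟨C=2; E={w↦64, z↦8}; A=∅; R=[let p]⟩
t=15: ⟨C=p; E={p↦2, w↦64, z↦8}; A=∅; R=∅⟩
→ final value 2

Answer: 2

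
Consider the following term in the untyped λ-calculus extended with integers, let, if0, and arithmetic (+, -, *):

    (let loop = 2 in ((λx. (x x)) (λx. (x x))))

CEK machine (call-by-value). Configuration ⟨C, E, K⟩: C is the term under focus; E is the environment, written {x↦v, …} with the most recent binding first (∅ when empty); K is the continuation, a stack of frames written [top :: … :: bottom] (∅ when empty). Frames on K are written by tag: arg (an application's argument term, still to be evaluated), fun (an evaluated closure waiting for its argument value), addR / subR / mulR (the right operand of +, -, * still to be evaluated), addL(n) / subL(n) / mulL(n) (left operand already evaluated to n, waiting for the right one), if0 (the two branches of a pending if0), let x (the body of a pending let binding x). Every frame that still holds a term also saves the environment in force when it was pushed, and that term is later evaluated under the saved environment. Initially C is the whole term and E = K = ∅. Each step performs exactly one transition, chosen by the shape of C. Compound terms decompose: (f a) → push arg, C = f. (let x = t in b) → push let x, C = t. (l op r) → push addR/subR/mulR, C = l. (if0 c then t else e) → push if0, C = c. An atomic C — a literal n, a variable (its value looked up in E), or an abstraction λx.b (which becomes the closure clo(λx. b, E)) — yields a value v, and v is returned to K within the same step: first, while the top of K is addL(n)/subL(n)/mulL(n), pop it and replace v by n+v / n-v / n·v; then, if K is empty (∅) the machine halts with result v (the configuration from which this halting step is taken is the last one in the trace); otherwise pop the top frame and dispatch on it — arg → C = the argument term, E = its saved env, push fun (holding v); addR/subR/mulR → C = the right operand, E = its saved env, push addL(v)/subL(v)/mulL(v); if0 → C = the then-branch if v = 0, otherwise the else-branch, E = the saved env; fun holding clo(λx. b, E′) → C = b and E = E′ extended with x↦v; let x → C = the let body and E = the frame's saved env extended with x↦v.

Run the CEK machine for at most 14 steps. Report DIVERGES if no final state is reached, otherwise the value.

Answer: DIVERGES (no final state within 14 steps)

Machine steps:
step 0: ⟨C=(let loop = 2 in ((λx. (x x)) (λx. (x x)))); E=∅; K=∅⟩
step 1: ⟨C=2; E=∅; K=[let loop]⟩
step 2: ⟨C=((λx. (x x)) (λx. (x x))); E={loop↦2}; K=∅⟩
step 3: ⟨C=(λx. (x x)); E={loop↦2}; K=[arg]⟩
step 4: ⟨C=(λx. (x x)); E={loop↦2}; K=[fun]⟩
step 5: ⟨C=(x x); E={x↦clo(λx. (x x), {loop↦2}), loop↦2}; K=∅⟩
step 6: ⟨C=x; E={x↦clo(λx. (x x), {loop↦2}), loop↦2}; K=[arg]⟩
step 7: ⟨C=x; E={x↦clo(λx. (x x), {loop↦2}), loop↦2}; K=[fun]⟩
… configuration repeats with period 3 (steps 5–7 recur indefinitely) …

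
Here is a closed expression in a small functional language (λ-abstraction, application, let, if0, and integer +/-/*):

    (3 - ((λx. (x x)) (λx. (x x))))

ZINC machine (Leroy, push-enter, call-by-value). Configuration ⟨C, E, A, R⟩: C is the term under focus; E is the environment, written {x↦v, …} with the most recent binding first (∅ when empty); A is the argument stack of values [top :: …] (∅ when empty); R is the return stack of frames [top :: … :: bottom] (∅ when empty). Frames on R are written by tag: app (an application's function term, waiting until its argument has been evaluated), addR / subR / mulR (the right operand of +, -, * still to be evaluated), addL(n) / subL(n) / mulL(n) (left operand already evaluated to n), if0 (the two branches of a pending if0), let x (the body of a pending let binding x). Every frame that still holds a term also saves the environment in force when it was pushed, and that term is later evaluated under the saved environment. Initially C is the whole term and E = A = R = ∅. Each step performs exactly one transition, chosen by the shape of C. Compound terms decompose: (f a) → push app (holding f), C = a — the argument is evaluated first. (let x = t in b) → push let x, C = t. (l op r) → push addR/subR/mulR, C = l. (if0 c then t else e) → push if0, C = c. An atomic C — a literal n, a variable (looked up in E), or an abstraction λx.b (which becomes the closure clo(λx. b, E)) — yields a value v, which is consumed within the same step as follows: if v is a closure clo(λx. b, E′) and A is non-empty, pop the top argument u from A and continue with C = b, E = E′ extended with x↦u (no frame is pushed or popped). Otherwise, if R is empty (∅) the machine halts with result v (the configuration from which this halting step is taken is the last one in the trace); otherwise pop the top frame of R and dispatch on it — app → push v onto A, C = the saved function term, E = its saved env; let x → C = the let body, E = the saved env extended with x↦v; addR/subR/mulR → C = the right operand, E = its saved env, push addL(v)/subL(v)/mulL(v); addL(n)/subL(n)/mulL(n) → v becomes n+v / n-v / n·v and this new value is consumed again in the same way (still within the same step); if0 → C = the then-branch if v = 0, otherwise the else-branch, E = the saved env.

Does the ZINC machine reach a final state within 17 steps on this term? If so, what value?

Answer: DIVERGES (no final state within 17 steps)

Execution trace:
[0] ⟨C=(3 - ((λx. (x x)) (λx. (x x)))); E=∅; A=∅; R=∅⟩
[1] ⟨C=3; E=∅; A=∅; R=[subR]⟩
[2] ⟨C=((λx. (x x)) (λx. (x x))); E=∅; A=∅; R=[subL(3)]⟩
[3] ⟨C=(λx. (x x)); E=∅; A=∅; R=[app :: subL(3)]⟩
[4] ⟨C=(λx. (x x)); E=∅; A=[clo(λx. (x x), ∅)]; R=[subL(3)]⟩
[5] ⟨C=(x x); E={x↦clo(λx. (x x), ∅)}; A=∅; R=[subL(3)]⟩
[6] ⟨C=x; E={x↦clo(λx. (x x), ∅)}; A=∅; R=[app :: subL(3)]⟩
[7] ⟨C=x; E={x↦clo(λx. (x x), ∅)}; A=[clo(λx. (x x), ∅)]; R=[subL(3)]⟩
… configuration repeats with period 3 (steps 5–7 recur indefinitely) …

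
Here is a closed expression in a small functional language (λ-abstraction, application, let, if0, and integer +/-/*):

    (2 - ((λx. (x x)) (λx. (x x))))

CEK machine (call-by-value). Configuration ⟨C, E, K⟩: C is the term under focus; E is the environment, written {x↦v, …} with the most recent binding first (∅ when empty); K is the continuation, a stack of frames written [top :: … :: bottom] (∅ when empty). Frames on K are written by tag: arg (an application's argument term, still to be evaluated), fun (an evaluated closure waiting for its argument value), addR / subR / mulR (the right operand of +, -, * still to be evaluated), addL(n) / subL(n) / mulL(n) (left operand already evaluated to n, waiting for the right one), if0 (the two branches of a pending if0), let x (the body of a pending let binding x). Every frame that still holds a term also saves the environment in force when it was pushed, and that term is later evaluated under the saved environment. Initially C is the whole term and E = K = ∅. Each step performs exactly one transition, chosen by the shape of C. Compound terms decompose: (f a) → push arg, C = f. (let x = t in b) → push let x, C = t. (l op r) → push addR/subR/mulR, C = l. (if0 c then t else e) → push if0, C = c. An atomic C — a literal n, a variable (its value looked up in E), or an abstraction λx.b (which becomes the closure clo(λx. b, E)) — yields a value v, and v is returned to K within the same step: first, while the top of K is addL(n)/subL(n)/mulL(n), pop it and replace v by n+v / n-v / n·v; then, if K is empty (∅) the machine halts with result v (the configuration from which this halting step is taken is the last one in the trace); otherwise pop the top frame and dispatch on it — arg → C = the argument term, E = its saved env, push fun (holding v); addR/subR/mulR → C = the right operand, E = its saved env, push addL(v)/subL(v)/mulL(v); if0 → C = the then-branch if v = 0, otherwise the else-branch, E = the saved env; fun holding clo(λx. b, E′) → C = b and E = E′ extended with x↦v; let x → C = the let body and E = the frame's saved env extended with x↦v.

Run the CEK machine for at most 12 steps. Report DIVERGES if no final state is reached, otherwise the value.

0. [C=(2 - ((λx. (x x)) (λx. (x x)))) | E=∅ | K=∅]
1. [C=2 | E=∅ | K=[subR]]
2. [C=((λx. (x x)) (λx. (x x))) | E=∅ | K=[subL(2)]]
3. [C=(λx. (x x)) | E=∅ | K=[arg :: subL(2)]]
4. [C=(λx. (x x)) | E=∅ | K=[fun :: subL(2)]]
5. [C=(x x) | E={x↦clo(λx. (x x), ∅)} | K=[subL(2)]]
6. [C=x | E={x↦clo(λx. (x x), ∅)} | K=[arg :: subL(2)]]
7. [C=x | E={x↦clo(λx. (x x), ∅)} | K=[fun :: subL(2)]]
… configuration repeats with period 3 (steps 5–7 recur indefinitely) …

Answer: DIVERGES (no final state within 12 steps)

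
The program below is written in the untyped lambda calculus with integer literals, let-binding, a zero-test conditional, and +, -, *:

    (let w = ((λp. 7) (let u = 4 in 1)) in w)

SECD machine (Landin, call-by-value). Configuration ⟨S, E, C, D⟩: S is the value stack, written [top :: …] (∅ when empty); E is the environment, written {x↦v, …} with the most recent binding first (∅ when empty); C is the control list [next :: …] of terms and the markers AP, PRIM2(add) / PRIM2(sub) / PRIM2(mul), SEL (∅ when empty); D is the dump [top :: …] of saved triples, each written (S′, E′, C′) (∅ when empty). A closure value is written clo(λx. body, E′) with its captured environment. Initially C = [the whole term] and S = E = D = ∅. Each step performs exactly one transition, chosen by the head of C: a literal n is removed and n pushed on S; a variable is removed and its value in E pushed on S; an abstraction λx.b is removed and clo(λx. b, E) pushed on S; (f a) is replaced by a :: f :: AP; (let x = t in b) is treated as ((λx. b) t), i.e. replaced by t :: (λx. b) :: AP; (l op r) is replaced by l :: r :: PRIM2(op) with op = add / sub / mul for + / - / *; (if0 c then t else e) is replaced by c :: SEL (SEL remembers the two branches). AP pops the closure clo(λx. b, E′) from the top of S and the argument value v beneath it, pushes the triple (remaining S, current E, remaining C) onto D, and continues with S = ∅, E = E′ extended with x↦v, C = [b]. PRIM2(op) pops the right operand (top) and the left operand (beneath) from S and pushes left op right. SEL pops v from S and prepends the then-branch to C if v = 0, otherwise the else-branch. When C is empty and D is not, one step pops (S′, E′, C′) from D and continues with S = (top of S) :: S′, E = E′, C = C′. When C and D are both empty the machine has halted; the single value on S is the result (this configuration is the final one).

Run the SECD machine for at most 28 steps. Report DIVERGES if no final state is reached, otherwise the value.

[0] [S=∅ | E=∅ | C=[(let w = ((λp. 7) (let u = 4 in 1)) in w)] | D=∅]
[1] [S=∅ | E=∅ | C=[((λp. 7) (let u = 4 in 1)) :: (λw. w) :: AP] | D=∅]
[2] [S=∅ | E=∅ | C=[(let u = 4 in 1) :: (λp. 7) :: AP :: (λw. w) :: AP] | D=∅]
[3] [S=∅ | E=∅ | C=[4 :: (λu. 1) :: AP :: (λp. 7) :: AP :: (λw. w) :: AP] | D=∅]
[4] [S=[4] | E=∅ | C=[(λu. 1) :: AP :: (λp. 7) :: AP :: (λw. w) :: AP] | D=∅]
[5] [S=[clo(λu. 1, ∅) :: 4] | E=∅ | C=[AP :: (λp. 7) :: AP :: (λw. w) :: AP] | D=∅]
[6] [S=∅ | E={u↦4} | C=[1] | D=[(∅, ∅, [(λp. 7) :: AP :: (λw. w) :: AP])]]
[7] [S=[1] | E={u↦4} | C=∅ | D=[(∅, ∅, [(λp. 7) :: AP :: (λw. w) :: AP])]]
[8] [S=[1] | E=∅ | C=[(λp. 7) :: AP :: (λw. w) :: AP] | D=∅]
[9] [S=[clo(λp. 7, ∅) :: 1] | E=∅ | C=[AP :: (λw. w) :: AP] | D=∅]
[10] [S=∅ | E={p↦1} | C=[7] | D=[(∅, ∅, [(λw. w) :: AP])]]
[11] [S=[7] | E={p↦1} | C=∅ | D=[(∅, ∅, [(λw. w) :: AP])]]
[12] [S=[7] | E=∅ | C=[(λw. w) :: AP] | D=∅]
[13] [S=[clo(λw. w, ∅) :: 7] | E=∅ | C=[AP] | D=∅]
[14] [S=∅ | E={w↦7} | C=[w] | D=[(∅, ∅, ∅)]]
[15] [S=[7] | E={w↦7} | C=∅ | D=[(∅, ∅, ∅)]]
[16] [S=[7] | E=∅ | C=∅ | D=∅]
→ final value 7

Answer: 7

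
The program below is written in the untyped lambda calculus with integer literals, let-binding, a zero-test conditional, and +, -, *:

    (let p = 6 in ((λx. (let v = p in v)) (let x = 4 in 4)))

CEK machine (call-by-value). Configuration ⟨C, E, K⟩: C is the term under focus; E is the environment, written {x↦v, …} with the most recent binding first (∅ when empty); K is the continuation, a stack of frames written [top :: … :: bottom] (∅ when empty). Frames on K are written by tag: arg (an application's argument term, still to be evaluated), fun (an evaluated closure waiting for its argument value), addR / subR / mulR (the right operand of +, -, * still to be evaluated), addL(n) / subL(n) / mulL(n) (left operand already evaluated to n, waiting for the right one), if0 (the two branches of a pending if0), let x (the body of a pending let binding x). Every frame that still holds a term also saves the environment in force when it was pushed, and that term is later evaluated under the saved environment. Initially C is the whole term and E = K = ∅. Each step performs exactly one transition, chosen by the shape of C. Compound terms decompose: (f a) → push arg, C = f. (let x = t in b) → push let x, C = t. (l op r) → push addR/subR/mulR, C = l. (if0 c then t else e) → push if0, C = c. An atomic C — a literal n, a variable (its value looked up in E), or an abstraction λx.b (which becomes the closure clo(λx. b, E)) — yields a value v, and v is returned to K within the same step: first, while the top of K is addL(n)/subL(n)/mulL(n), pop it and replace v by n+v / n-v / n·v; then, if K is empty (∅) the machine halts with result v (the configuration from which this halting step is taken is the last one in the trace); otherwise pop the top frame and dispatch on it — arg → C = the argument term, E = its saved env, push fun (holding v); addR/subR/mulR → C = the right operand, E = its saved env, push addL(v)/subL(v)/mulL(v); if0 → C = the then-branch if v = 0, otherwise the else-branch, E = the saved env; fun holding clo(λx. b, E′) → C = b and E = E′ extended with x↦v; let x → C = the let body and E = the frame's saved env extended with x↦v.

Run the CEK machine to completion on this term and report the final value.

t=0: <C=(let p = 6 in ((λx. (let v = p in v)) (let x = 4 in 4))), E=∅, K=∅>
t=1: <C=6, E=∅, K=[let p]>
t=2: <C=((λx. (let v = p in v)) (let x = 4 in 4)), E={p↦6}, K=∅>
t=3: <C=(λx. (let v = p in v)), E={p↦6}, K=[arg]>
t=4: <C=(let x = 4 in 4), E={p↦6}, K=[fun]>
t=5: <C=4, E={p↦6}, K=[let x :: fun]>
t=6: <C=4, E={x↦4, p↦6}, K=[fun]>
t=7: <C=(let v = p in v), E={x↦4, p↦6}, K=∅>
t=8: <C=p, E={x↦4, p↦6}, K=[let v]>
t=9: <C=v, E={v↦6, x↦4, p↦6}, K=∅>
→ final value 6

Answer: 6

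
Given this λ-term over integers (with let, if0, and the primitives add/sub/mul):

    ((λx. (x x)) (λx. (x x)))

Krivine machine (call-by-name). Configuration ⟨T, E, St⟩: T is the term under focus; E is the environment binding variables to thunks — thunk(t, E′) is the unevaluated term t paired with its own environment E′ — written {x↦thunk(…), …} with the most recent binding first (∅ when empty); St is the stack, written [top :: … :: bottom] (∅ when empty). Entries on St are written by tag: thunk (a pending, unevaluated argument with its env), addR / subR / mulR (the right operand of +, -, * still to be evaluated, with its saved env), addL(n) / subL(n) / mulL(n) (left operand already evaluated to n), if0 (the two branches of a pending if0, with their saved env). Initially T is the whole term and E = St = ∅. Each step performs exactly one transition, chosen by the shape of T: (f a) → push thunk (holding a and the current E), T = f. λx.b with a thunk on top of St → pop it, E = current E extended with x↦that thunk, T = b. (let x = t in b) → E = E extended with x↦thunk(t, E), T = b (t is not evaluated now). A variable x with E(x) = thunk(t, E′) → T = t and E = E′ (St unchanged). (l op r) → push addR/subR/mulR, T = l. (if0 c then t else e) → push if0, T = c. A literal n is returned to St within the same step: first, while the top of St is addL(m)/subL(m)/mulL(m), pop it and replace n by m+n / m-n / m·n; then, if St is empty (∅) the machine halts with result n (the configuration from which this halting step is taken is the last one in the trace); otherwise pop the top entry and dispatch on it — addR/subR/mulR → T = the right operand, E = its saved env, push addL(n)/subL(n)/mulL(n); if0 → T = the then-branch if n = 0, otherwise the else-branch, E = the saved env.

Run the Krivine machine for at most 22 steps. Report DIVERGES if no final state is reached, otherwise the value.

Answer: DIVERGES (no final state within 22 steps)

Derivation:
0. ⟨T=((λx. (x x)) (λx. (x x))); E=∅; St=∅⟩
1. ⟨T=(λx. (x x)); E=∅; St=[thunk]⟩
2. ⟨T=(x x); E={x↦thunk((λx. (x x)), ∅)}; St=∅⟩
3. ⟨T=x; E={x↦thunk((λx. (x x)), ∅)}; St=[thunk]⟩
4. ⟨T=(λx. (x x)); E=∅; St=[thunk]⟩
5. ⟨T=(x x); E={x↦thunk(x, {x↦thunk((λx. (x x)), ∅)})}; St=∅⟩
6. ⟨T=x; E={x↦thunk(x, {x↦thunk((λx. (x x)), ∅)})}; St=[thunk]⟩
7. ⟨T=x; E={x↦thunk((λx. (x x)), ∅)}; St=[thunk]⟩
8. ⟨T=(λx. (x x)); E=∅; St=[thunk]⟩
9. ⟨T=(x x); E={x↦thunk(x, {x↦thunk(x, {x↦thunk((λx. (x x)), ∅)})})}; St=∅⟩
10. ⟨T=x; E={x↦thunk(x, {x↦thunk(x, {x↦thunk((λx. (x x)), ∅)})})}; St=[thunk]⟩
11. ⟨T=x; E={x↦thunk(x, {x↦thunk((λx. (x x)), ∅)})}; St=[thunk]⟩
12. ⟨T=x; E={x↦thunk((λx. (x x)), ∅)}; St=[thunk]⟩
13. ⟨T=(λx. (x x)); E=∅; St=[thunk]⟩
14. ⟨T=(x x); E={x↦thunk(x, {x↦thunk(x, {x↦thunk(x, {x↦thunk((λx. (x x)), ∅)})})})}; St=∅⟩
15. ⟨T=x; E={x↦thunk(x, {x↦thunk(x, {x↦thunk(x, {x↦thunk((λx. (x x)), ∅)})})})}; St=[thunk]⟩
16. ⟨T=x; E={x↦thunk(x, {x↦thunk(x, {x↦thunk((λx. (x x)), ∅)})})}; St=[thunk]⟩
17. ⟨T=x; E={x↦thunk(x, {x↦thunk((λx. (x x)), ∅)})}; St=[thunk]⟩
18. ⟨T=x; E={x↦thunk((λx. (x x)), ∅)}; St=[thunk]⟩
19. ⟨T=(λx. (x x)); E=∅; St=[thunk]⟩
20. ⟨T=(x x); E={x↦thunk(x, {x↦thunk(x, {x↦thunk(x, {x↦thunk(x, {x↦thunk((λx. (x x)), ∅)})})})})}; St=∅⟩
21. ⟨T=x; E={x↦thunk(x, {x↦thunk(x, {x↦thunk(x, {x↦thunk(x, {x↦thunk((λx. (x x)), ∅)})})})})}; St=[thunk]⟩
22. ⟨T=x; E={x↦thunk(x, {x↦thunk(x, {x↦thunk(x, {x↦thunk((λx. (x x)), ∅)})})})}; St=[thunk]⟩
→ 22 transitions taken and the configuration is still not final: no result within 22 steps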